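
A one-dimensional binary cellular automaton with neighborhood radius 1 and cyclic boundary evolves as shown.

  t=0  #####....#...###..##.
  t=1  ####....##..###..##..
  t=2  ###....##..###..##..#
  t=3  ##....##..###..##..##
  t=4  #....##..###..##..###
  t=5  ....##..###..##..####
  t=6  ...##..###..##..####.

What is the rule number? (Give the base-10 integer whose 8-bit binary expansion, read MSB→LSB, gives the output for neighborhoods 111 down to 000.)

142

  ### -> #   bit 7 = 1  t=0,i=1
  ##. -> .   bit 6 = 0  t=0,i=4
  #.# -> .   bit 5 = 0  t=0,i=20
  #.. -> .   bit 4 = 0  t=0,i=5
  .## -> #   bit 3 = 1  t=0,i=0
  .#. -> #   bit 2 = 1  t=0,i=9
  ..# -> #   bit 1 = 1  t=0,i=8
  ... -> .   bit 0 = 0  t=0,i=6
  bits 10001110 = 142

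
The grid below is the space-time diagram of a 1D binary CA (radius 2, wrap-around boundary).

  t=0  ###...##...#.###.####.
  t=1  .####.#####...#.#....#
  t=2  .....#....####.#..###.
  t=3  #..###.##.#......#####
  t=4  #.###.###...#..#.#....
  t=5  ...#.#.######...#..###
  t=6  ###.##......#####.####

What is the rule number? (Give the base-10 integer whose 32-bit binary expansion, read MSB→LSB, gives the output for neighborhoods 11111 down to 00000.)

426472662

  ##### -> .   bit 31 = 0  t=1,i=8
  ####. -> .   bit 30 = 0  t=0,i=19
  ###.# -> .   bit 29 = 0  t=0,i=15
  ###.. -> #   bit 28 = 1  t=0,i=2
  ##.## -> #   bit 27 = 1  t=0,i=16
  ##.#. -> .   bit 26 = 0  t=2,i=14
  ##..# -> .   bit 25 = 0  t=3,i=1
  ##... -> #   bit 24 = 1  t=0,i=3
  #.### -> .   bit 23 = 0  t=0,i=0
  #.##. -> #   bit 22 = 1  t=3,i=7
  #.#.# -> #   bit 21 = 1  t=5,i=5
  #.#.. -> .   bit 20 = 0  t=1,i=16
  #..## -> #   bit 19 = 1  t=2,i=17
  #..#. -> .   bit 18 = 0  t=4,i=14
  #...# -> #   bit 17 = 1  t=0,i=4
  #.... -> #   bit 16 = 1  t=1,i=18
  .#### -> .   bit 15 = 0  t=0,i=18
  .###. -> #   bit 14 = 1  t=0,i=1
  .##.# -> #   bit 13 = 1  t=3,i=8
  .##.. -> #   bit 12 = 1  t=0,i=7
  .#.## -> .   bit 11 = 0  t=0,i=12
  .#.#. -> #   bit 10 = 1  t=1,i=15
  .#..# -> .   bit 9 = 0  t=2,i=16
  .#... -> .   bit 8 = 0  t=1,i=17
  ..### -> #   bit 7 = 1  t=2,i=10
  ..##. -> #   bit 6 = 1  t=0,i=6
  ..#.# -> .   bit 5 = 0  t=0,i=11
  ..#.. -> #   bit 4 = 1  t=2,i=5
  ...## -> .   bit 3 = 0  t=0,i=5
  ...#. -> #   bit 2 = 1  t=0,i=10
  ....# -> #   bit 1 = 1  t=1,i=19
  ..... -> .   bit 0 = 0  t=2,i=1
  bits 00011001011010110111010011010110 = 426472662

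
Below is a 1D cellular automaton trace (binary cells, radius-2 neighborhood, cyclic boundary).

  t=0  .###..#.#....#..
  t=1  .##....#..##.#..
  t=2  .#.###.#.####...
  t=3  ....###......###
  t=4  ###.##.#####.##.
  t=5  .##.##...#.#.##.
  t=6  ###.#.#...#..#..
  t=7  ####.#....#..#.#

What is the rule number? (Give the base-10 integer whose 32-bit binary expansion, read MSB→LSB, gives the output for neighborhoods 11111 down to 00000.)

  #####|#  b31=1 t=4,i=9
  ####.|.  b30=0 t=2,i=11
  ###.#|#  b29=1 t=2,i=5
  ###..|.  b28=0 t=0,i=3
  ##.##|.  b27=0 t=4,i=3
  ##.#.|#  b26=1 t=1,i=12
  ##..#|.  b25=0 t=0,i=4
  ##...|#  b24=1 t=1,i=3
  #.###|.  b23=0 t=2,i=3
  #.##.|#  b22=1 t=4,i=4
  #.#.#|.  b21=0 t=2,i=7
  #.#..|.  b20=0 t=0,i=8
  #..##|#  b19=1 t=1,i=9
  #..#.|.  b18=0 t=0,i=5
  #...#|.  b17=0 t=0,i=15
  #....|#  b16=1 t=0,i=10
  .####|.  b15=0 t=2,i=10
  .###.|#  b14=1 t=0,i=2
  .##.#|#  b13=1 t=1,i=11
  .##..|.  b12=0 t=1,i=2
  .#.##|.  b11=0 t=2,i=2
  .#.#.|#  b10=1 t=0,i=7
  .#..#|.  b9=0 t=1,i=8
  .#...|.  b8=0 t=0,i=9
  ..###|#  b7=1 t=0,i=1
  ..##.|#  b6=1 t=1,i=1
  ..#.#|.  b5=0 t=0,i=6
  ..#..|#  b4=1 t=0,i=13
  ...##|.  b3=0 t=0,i=0
  ...#.|.  b2=0 t=0,i=12
  ....#|#  b1=1 t=0,i=11
  .....|#  b0=1 t=3,i=9
  bits 10100101010010010110010011010011 = 2773050579

2773050579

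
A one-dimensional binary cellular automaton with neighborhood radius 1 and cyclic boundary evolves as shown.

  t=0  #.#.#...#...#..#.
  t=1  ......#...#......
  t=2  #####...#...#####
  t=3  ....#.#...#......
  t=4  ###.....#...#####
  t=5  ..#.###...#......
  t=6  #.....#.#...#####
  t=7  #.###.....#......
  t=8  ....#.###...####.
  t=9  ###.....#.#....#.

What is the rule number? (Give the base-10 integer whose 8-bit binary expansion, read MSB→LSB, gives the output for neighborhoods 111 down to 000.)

  nb ###: next=.  (t=2,i=0, bit7=0)
  nb ##.: next=#  (t=2,i=4, bit6=1)
  nb #.#: next=.  (t=0,i=1, bit5=0)
  nb #..: next=.  (t=0,i=5, bit4=0)
  nb .##: next=.  (t=2,i=12, bit3=0)
  nb .#.: next=.  (t=0,i=0, bit2=0)
  nb ..#: next=.  (t=0,i=7, bit1=0)
  nb ...: next=#  (t=0,i=6, bit0=1)
  bits 01000001 = 65

65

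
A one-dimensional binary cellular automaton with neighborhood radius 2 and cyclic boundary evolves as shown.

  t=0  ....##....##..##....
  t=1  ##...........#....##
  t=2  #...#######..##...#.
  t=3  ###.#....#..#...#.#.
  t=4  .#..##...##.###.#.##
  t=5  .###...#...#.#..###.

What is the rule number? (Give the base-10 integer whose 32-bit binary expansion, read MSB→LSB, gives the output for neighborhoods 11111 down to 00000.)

  nb #####: next=.  (t=2,i=6, bit31=0)
  nb ####.: next=#  (t=1,i=0, bit30=1)
  nb ###.#: next=.  (t=3,i=2, bit29=0)
  nb ###..: next=.  (t=1,i=1, bit28=0)
  nb ##.##: next=#  (t=4,i=11, bit27=1)
  nb ##.#.: next=.  (t=3,i=3, bit26=0)
  nb ##..#: next=.  (t=0,i=12, bit25=0)
  nb ##...: next=.  (t=0,i=6, bit24=0)
  nb #.###: next=.  (t=3,i=0, bit23=0)
  nb #.##.: next=#  (t=4,i=18, bit22=1)
  nb #.#.#: next=#  (t=3,i=18, bit21=1)
  nb #.#..: next=#  (t=2,i=0, bit20=1)
  nb #..##: next=#  (t=0,i=13, bit19=1)
  nb #..#.: next=.  (t=3,i=11, bit18=0)
  nb #...#: next=#  (t=2,i=2, bit17=1)
  nb #....: next=.  (t=0,i=7, bit16=0)
  nb .####: next=.  (t=1,i=19, bit15=0)
  nb .###.: next=#  (t=3,i=1, bit14=1)
  nb .##.#: next=.  (t=4,i=10, bit13=0)
  nb .##..: next=.  (t=0,i=5, bit12=0)
  nb .#.##: next=#  (t=3,i=19, bit11=1)
  nb .#.#.: next=.  (t=2,i=19, bit10=0)
  nb .#..#: next=#  (t=3,i=10, bit9=1)
  nb .#...: next=#  (t=1,i=14, bit8=1)
  nb ..###: next=#  (t=1,i=18, bit7=1)
  nb ..##.: next=.  (t=0,i=4, bit6=0)
  nb ..#.#: next=#  (t=2,i=18, bit5=1)
  nb ..#..: next=#  (t=1,i=13, bit4=1)
  nb ...##: next=.  (t=0,i=3, bit3=0)
  nb ...#.: next=.  (t=1,i=12, bit2=0)
  nb ....#: next=.  (t=0,i=2, bit1=0)
  nb .....: next=#  (t=0,i=0, bit0=1)
  bits 01001000011110100100101110110001 = 1215974321

1215974321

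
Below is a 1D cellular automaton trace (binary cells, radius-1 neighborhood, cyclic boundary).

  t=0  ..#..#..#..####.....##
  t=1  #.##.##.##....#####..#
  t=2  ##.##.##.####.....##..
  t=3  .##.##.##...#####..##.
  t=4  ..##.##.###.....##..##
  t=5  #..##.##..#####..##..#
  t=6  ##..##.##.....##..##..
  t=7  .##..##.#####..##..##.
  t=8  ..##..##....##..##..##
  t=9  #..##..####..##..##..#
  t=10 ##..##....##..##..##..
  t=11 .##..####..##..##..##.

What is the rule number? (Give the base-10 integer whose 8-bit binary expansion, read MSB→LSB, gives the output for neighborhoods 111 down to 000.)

  [7] ### => .  t=0,i=12
  [6] ##. => #  t=0,i=14
  [5] #.# => #  t=1,i=1
  [4] #.. => #  t=0,i=0
  [3] .## => .  t=0,i=11
  [2] .#. => #  t=0,i=2
  [1] ..# => .  t=0,i=1
  [0] ... => #  t=0,i=16
  bits 01110101 = 117

117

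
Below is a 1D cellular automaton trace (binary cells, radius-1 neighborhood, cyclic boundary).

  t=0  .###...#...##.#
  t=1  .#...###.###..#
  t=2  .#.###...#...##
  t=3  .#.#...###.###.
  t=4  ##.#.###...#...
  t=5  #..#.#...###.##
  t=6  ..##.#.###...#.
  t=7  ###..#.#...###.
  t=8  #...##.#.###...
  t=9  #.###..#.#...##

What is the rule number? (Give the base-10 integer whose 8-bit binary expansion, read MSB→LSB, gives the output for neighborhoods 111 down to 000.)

15

  nb ###: next=.  (t=0,i=2, bit7=0)
  nb ##.: next=.  (t=0,i=3, bit6=0)
  nb #.#: next=.  (t=0,i=0, bit5=0)
  nb #..: next=.  (t=0,i=4, bit4=0)
  nb .##: next=#  (t=0,i=1, bit3=1)
  nb .#.: next=#  (t=0,i=7, bit2=1)
  nb ..#: next=#  (t=0,i=6, bit1=1)
  nb ...: next=#  (t=0,i=5, bit0=1)
  bits 00001111 = 15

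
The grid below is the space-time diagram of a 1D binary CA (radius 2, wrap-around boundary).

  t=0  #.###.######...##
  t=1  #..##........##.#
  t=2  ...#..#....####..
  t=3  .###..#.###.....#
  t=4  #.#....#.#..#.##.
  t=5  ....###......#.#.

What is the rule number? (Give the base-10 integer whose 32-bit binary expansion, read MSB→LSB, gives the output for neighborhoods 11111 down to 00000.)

  #####|.  b31=0 t=0,i=8
  ####.|.  b30=0 t=0,i=10
  ###.#|#  b29=1 t=0,i=0
  ###..|.  b28=0 t=0,i=11
  ##.##|.  b27=0 t=0,i=1
  ##.#.|.  b26=0 t=4,i=16
  ##..#|.  b25=0 t=1,i=1
  ##...|.  b24=0 t=0,i=12
  #.###|.  b23=0 t=0,i=2
  #.##.|.  b22=0 t=1,i=16
  #.#.#|.  b21=0 t=4,i=0
  #.#..|.  b20=0 t=4,i=2
  #..##|.  b19=0 t=1,i=2
  #..#.|.  b18=0 t=2,i=5
  #...#|#  b17=1 t=0,i=13
  #....|#  b16=1 t=1,i=6
  .####|.  b15=0 t=0,i=7
  .###.|#  b14=1 t=0,i=3
  .##.#|#  b13=1 t=1,i=14
  .##..|.  b12=0 t=1,i=0
  .#.##|#  b11=1 t=3,i=0
  .#.#.|.  b10=0 t=4,i=1
  .#..#|.  b9=0 t=2,i=4
  .#...|.  b8=0 t=2,i=7
  ..###|.  b7=0 t=0,i=15
  ..##.|#  b6=1 t=1,i=3
  ..#.#|.  b5=0 t=3,i=6
  ..#..|#  b4=1 t=2,i=3
  ...##|#  b3=1 t=0,i=14
  ...#.|#  b2=1 t=2,i=2
  ....#|#  b1=1 t=1,i=11
  .....|.  b0=0 t=1,i=7
  bits 00100000000000110110100001011110 = 537094238

537094238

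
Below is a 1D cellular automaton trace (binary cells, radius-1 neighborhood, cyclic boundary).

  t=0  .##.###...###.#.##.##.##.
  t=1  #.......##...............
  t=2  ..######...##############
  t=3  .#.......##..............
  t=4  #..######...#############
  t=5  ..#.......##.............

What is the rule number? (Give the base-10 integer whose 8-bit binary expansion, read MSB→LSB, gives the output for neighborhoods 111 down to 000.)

3

  ### -> .   bit 7 = 0  t=0,i=5
  ##. -> .   bit 6 = 0  t=0,i=2
  #.# -> .   bit 5 = 0  t=0,i=3
  #.. -> .   bit 4 = 0  t=0,i=7
  .## -> .   bit 3 = 0  t=0,i=1
  .#. -> .   bit 2 = 0  t=0,i=14
  ..# -> #   bit 1 = 1  t=0,i=0
  ... -> #   bit 0 = 1  t=0,i=8
  bits 00000011 = 3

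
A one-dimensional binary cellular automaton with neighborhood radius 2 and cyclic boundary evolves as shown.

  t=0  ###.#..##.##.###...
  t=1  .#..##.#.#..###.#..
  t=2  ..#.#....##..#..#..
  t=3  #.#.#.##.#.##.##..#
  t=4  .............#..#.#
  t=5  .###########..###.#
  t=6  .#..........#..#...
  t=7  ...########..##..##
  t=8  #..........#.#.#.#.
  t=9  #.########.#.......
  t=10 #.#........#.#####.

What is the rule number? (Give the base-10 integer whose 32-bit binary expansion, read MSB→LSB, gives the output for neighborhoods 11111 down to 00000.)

194331235

  #####|.  b31=0 t=5,i=3
  ####.|.  b30=0 t=5,i=10
  ###.#|.  b29=0 t=0,i=2
  ###..|.  b28=0 t=0,i=15
  ##.##|#  b27=1 t=0,i=9
  ##.#.|.  b26=0 t=0,i=3
  ##..#|#  b25=1 t=2,i=11
  ##...|#  b24=1 t=0,i=16
  #.###|#  b23=1 t=0,i=13
  #.##.|.  b22=0 t=0,i=10
  #.#.#|.  b21=0 t=1,i=7
  #.#..|#  b20=1 t=0,i=4
  #..##|.  b19=0 t=0,i=6
  #..#.|#  b18=1 t=2,i=12
  #...#|.  b17=0 t=0,i=17
  #....|#  b16=1 t=2,i=6
  .####|.  b15=0 t=5,i=2
  .###.|#  b14=1 t=0,i=1
  .##.#|.  b13=0 t=0,i=8
  .##..|.  b12=0 t=2,i=10
  .#.##|.  b11=0 t=3,i=5
  .#.#.|.  b10=0 t=1,i=8
  .#..#|#  b9=1 t=0,i=5
  .#...|.  b8=0 t=1,i=17
  ..###|.  b7=0 t=0,i=0
  ..##.|#  b6=1 t=0,i=7
  ..#.#|#  b5=1 t=2,i=2
  ..#..|.  b4=0 t=1,i=1
  ...##|.  b3=0 t=0,i=18
  ...#.|.  b2=0 t=1,i=0
  ....#|#  b1=1 t=2,i=0
  .....|#  b0=1 t=4,i=2
  bits 00001011100101010100001001100011 = 194331235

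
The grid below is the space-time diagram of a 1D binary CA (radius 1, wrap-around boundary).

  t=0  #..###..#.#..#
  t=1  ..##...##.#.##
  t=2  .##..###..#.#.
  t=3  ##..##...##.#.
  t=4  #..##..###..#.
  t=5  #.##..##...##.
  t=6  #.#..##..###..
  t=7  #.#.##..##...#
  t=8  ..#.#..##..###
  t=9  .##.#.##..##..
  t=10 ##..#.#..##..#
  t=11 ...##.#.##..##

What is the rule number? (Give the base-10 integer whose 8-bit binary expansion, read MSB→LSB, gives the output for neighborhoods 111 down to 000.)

  ###|.  b7=0 t=0,i=4
  ##.|.  b6=0 t=0,i=0
  #.#|.  b5=0 t=0,i=9
  #..|.  b4=0 t=0,i=1
  .##|#  b3=1 t=0,i=3
  .#.|#  b2=1 t=0,i=8
  ..#|#  b1=1 t=0,i=2
  ...|#  b0=1 t=1,i=5
  bits 00001111 = 15

15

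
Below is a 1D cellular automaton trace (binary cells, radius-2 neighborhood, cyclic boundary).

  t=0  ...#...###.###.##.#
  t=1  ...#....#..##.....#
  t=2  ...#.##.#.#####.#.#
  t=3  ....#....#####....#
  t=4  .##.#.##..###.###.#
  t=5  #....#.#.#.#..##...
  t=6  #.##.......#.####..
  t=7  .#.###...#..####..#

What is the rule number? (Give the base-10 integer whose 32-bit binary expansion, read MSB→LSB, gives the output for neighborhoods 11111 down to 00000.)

3248347218

  nb #####: next=#  (t=2,i=12, bit31=1)
  nb ####.: next=#  (t=2,i=13, bit30=1)
  nb ###.#: next=.  (t=0,i=9, bit29=0)
  nb ###..: next=.  (t=3,i=13, bit28=0)
  nb ##.##: next=.  (t=0,i=10, bit27=0)
  nb ##.#.: next=.  (t=0,i=17, bit26=0)
  nb ##..#: next=.  (t=4,i=8, bit25=0)
  nb ##...: next=#  (t=1,i=13, bit24=1)
  nb #.###: next=#  (t=0,i=11, bit23=1)
  nb #.##.: next=.  (t=0,i=15, bit22=0)
  nb #.#.#: next=.  (t=2,i=8, bit21=0)
  nb #.#..: next=#  (t=0,i=18, bit20=1)
  nb #..##: next=#  (t=1,i=10, bit19=1)
  nb #..#.: next=#  (t=6,i=18, bit18=1)
  nb #...#: next=.  (t=0,i=1, bit17=0)
  nb #....: next=#  (t=1,i=5, bit16=1)
  nb .####: next=#  (t=2,i=11, bit15=1)
  nb .###.: next=#  (t=0,i=8, bit14=1)
  nb .##.#: next=.  (t=0,i=16, bit13=0)
  nb .##..: next=#  (t=1,i=12, bit12=1)
  nb .#.##: next=#  (t=2,i=4, bit11=1)
  nb .#.#.: next=.  (t=2,i=17, bit10=0)
  nb .#..#: next=.  (t=1,i=9, bit9=0)
  nb .#...: next=.  (t=0,i=0, bit8=0)
  nb ..###: next=.  (t=0,i=7, bit7=0)
  nb ..##.: next=#  (t=1,i=11, bit6=1)
  nb ..#.#: next=.  (t=2,i=3, bit5=0)
  nb ..#..: next=#  (t=0,i=3, bit4=1)
  nb ...##: next=.  (t=0,i=6, bit3=0)
  nb ...#.: next=.  (t=0,i=2, bit2=0)
  nb ....#: next=#  (t=1,i=6, bit1=1)
  nb .....: next=.  (t=1,i=15, bit0=0)
  bits 11000001100111011101100001010010 = 3248347218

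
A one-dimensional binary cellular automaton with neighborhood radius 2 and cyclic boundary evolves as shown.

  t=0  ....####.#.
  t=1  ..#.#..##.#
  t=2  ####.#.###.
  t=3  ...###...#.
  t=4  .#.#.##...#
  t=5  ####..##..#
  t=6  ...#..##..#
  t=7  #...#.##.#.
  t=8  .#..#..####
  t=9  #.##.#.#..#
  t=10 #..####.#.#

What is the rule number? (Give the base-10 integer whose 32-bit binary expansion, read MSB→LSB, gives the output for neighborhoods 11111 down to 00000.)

891566050

  #####|.  b31=0 t=5,i=1
  ####.|.  b30=0 t=0,i=6
  ###.#|#  b29=1 t=0,i=7
  ###..|#  b28=1 t=3,i=5
  ##.##|.  b27=0 t=2,i=10
  ##.#.|#  b26=1 t=0,i=8
  ##..#|.  b25=0 t=5,i=4
  ##...|#  b24=1 t=3,i=6
  #.###|.  b23=0 t=2,i=0
  #.##.|.  b22=0 t=4,i=5
  #.#.#|#  b21=1 t=2,i=5
  #.#..|.  b20=0 t=0,i=9
  #..##|.  b19=0 t=1,i=6
  #..#.|#  b18=1 t=1,i=1
  #...#|.  b17=0 t=3,i=7
  #....|.  b16=0 t=0,i=0
  .####|.  b15=0 t=0,i=5
  .###.|.  b14=0 t=2,i=8
  .##.#|#  b13=1 t=1,i=8
  .##..|#  b12=1 t=4,i=6
  .#.##|.  b11=0 t=2,i=6
  .#.#.|#  b10=1 t=1,i=3
  .#..#|#  b9=1 t=1,i=0
  .#...|#  b8=1 t=0,i=10
  ..###|#  b7=1 t=0,i=4
  ..##.|#  b6=1 t=1,i=7
  ..#.#|#  b5=1 t=1,i=2
  ..#..|.  b4=0 t=3,i=9
  ...##|.  b3=0 t=0,i=3
  ...#.|.  b2=0 t=3,i=8
  ....#|#  b1=1 t=0,i=2
  .....|.  b0=0 t=0,i=1
  bits 00110101001001000011011111100010 = 891566050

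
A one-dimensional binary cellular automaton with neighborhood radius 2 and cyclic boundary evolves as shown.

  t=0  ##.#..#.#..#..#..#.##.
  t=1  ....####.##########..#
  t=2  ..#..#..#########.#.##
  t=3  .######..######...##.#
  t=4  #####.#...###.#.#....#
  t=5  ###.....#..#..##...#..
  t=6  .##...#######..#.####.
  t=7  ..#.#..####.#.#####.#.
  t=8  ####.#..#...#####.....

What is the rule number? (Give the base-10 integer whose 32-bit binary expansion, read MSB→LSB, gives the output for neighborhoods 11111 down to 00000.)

2561072694

  nb #####: next=#  (t=1,i=11, bit31=1)
  nb ####.: next=.  (t=1,i=6, bit30=0)
  nb ###.#: next=.  (t=1,i=7, bit29=0)
  nb ###..: next=#  (t=1,i=18, bit28=1)
  nb ##.##: next=#  (t=0,i=21, bit27=1)
  nb ##.#.: next=.  (t=0,i=2, bit26=0)
  nb ##..#: next=.  (t=1,i=19, bit25=0)
  nb ##...: next=.  (t=3,i=15, bit24=0)
  nb #.###: next=#  (t=1,i=9, bit23=1)
  nb #.##.: next=.  (t=0,i=0, bit22=0)
  nb #.#.#: next=#  (t=2,i=18, bit21=1)
  nb #.#..: next=.  (t=0,i=3, bit20=0)
  nb #..##: next=.  (t=2,i=7, bit19=0)
  nb #..#.: next=#  (t=0,i=5, bit18=1)
  nb #...#: next=#  (t=3,i=16, bit17=1)
  nb #....: next=.  (t=1,i=1, bit16=0)
  nb .####: next=#  (t=1,i=5, bit15=1)
  nb .###.: next=#  (t=4,i=11, bit14=1)
  nb .##.#: next=.  (t=0,i=1, bit13=0)
  nb .##..: next=#  (t=2,i=21, bit12=1)
  nb .#.##: next=#  (t=0,i=18, bit11=1)
  nb .#.#.: next=#  (t=0,i=7, bit10=1)
  nb .#..#: next=#  (t=0,i=4, bit9=1)
  nb .#...: next=.  (t=1,i=0, bit8=0)
  nb ..###: next=.  (t=1,i=4, bit7=0)
  nb ..##.: next=.  (t=3,i=18, bit6=0)
  nb ..#.#: next=#  (t=0,i=6, bit5=1)
  nb ..#..: next=#  (t=0,i=11, bit4=1)
  nb ...##: next=.  (t=1,i=3, bit3=0)
  nb ...#.: next=#  (t=5,i=7, bit2=1)
  nb ....#: next=#  (t=1,i=2, bit1=1)
  nb .....: next=.  (t=5,i=5, bit0=0)
  bits 10011000101001101101111000110110 = 2561072694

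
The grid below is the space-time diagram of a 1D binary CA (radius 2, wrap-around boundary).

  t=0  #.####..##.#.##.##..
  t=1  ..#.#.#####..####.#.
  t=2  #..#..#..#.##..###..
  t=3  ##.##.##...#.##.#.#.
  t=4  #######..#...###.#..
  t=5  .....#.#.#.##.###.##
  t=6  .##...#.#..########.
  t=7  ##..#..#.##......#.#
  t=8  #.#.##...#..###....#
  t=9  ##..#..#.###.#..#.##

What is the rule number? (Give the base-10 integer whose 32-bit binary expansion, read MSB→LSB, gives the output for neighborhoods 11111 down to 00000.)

  nb #####: next=.  (t=1,i=8, bit31=0)
  nb ####.: next=#  (t=0,i=4, bit30=1)
  nb ###.#: next=#  (t=1,i=16, bit29=1)
  nb ###..: next=.  (t=0,i=5, bit28=0)
  nb ##.##: next=#  (t=0,i=15, bit27=1)
  nb ##.#.: next=#  (t=0,i=10, bit26=1)
  nb ##..#: next=#  (t=0,i=6, bit25=1)
  nb ##...: next=.  (t=3,i=8, bit24=0)
  nb #.###: next=#  (t=0,i=2, bit23=1)
  nb #.##.: next=#  (t=0,i=13, bit22=1)
  nb #.#.#: next=.  (t=0,i=11, bit21=0)
  nb #.#..: next=.  (t=1,i=18, bit20=0)
  nb #..##: next=#  (t=0,i=7, bit19=1)
  nb #..#.: next=.  (t=0,i=19, bit18=0)
  nb #...#: next=#  (t=1,i=0, bit17=1)
  nb #....: next=#  (t=5,i=1, bit16=1)
  nb .####: next=.  (t=0,i=3, bit15=0)
  nb .###.: next=#  (t=2,i=16, bit14=1)
  nb .##.#: next=#  (t=0,i=9, bit13=1)
  nb .##..: next=.  (t=0,i=17, bit12=0)
  nb .#.##: next=.  (t=0,i=1, bit11=0)
  nb .#.#.: next=#  (t=1,i=3, bit10=1)
  nb .#..#: next=#  (t=2,i=1, bit9=1)
  nb .#...: next=.  (t=1,i=19, bit8=0)
  nb ..###: next=.  (t=1,i=13, bit7=0)
  nb ..##.: next=#  (t=0,i=8, bit6=1)
  nb ..#.#: next=.  (t=0,i=0, bit5=0)
  nb ..#..: next=#  (t=2,i=0, bit4=1)
  nb ...##: next=#  (t=4,i=12, bit3=1)
  nb ...#.: next=.  (t=1,i=1, bit2=0)
  nb ....#: next=.  (t=5,i=3, bit1=0)
  nb .....: next=#  (t=5,i=2, bit0=1)
  bits 01101110110010110110011001011001 = 1858823769

1858823769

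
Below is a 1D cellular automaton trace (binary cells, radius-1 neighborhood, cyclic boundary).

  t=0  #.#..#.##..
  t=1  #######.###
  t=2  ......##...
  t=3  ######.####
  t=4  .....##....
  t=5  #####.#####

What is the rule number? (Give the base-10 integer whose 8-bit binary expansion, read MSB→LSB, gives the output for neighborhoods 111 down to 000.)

  ### -> .   bit 7 = 0  t=1,i=0
  ##. -> #   bit 6 = 1  t=0,i=8
  #.# -> #   bit 5 = 1  t=0,i=1
  #.. -> #   bit 4 = 1  t=0,i=3
  .## -> .   bit 3 = 0  t=0,i=7
  .#. -> #   bit 2 = 1  t=0,i=0
  ..# -> #   bit 1 = 1  t=0,i=4
  ... -> #   bit 0 = 1  t=2,i=0
  bits 01110111 = 119

119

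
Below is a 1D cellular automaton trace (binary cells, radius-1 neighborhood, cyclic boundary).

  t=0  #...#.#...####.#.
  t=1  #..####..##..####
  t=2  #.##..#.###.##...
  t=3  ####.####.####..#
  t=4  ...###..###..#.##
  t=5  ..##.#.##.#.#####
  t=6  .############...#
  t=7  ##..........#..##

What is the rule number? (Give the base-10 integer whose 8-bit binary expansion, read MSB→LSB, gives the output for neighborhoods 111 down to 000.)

  [7] ### => .  t=0,i=11
  [6] ##. => #  t=0,i=13
  [5] #.# => #  t=0,i=5
  [4] #.. => .  t=0,i=1
  [3] .## => #  t=0,i=10
  [2] .#. => #  t=0,i=0
  [1] ..# => #  t=0,i=3
  [0] ... => .  t=0,i=2
  bits 01101110 = 110

110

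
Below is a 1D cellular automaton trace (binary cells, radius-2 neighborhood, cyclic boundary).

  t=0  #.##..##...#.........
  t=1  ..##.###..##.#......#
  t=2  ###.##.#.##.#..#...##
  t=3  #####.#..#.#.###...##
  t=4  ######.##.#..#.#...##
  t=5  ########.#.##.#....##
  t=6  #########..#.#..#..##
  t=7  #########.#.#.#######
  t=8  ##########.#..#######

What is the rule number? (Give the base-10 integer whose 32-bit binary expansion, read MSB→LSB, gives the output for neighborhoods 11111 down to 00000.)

4241331924

  nb #####: next=#  (t=2,i=0, bit31=1)
  nb ####.: next=#  (t=2,i=1, bit30=1)
  nb ###.#: next=#  (t=2,i=2, bit29=1)
  nb ###..: next=#  (t=1,i=7, bit28=1)
  nb ##.##: next=#  (t=1,i=4, bit27=1)
  nb ##.#.: next=#  (t=1,i=12, bit26=1)
  nb ##..#: next=.  (t=0,i=4, bit25=0)
  nb ##...: next=.  (t=0,i=8, bit24=0)
  nb #.###: next=#  (t=1,i=5, bit23=1)
  nb #.##.: next=#  (t=0,i=2, bit22=1)
  nb #.#.#: next=.  (t=2,i=7, bit21=0)
  nb #.#..: next=.  (t=1,i=13, bit20=0)
  nb #..##: next=#  (t=0,i=5, bit19=1)
  nb #..#.: next=#  (t=2,i=14, bit18=1)
  nb #...#: next=.  (t=0,i=9, bit17=0)
  nb #....: next=#  (t=0,i=13, bit16=1)
  nb .####: next=#  (t=2,i=20, bit15=1)
  nb .###.: next=.  (t=1,i=6, bit14=0)
  nb .##.#: next=.  (t=1,i=3, bit13=0)
  nb .##..: next=#  (t=0,i=3, bit12=1)
  nb .#.##: next=.  (t=0,i=1, bit11=0)
  nb .#.#.: next=#  (t=3,i=10, bit10=1)
  nb .#..#: next=#  (t=1,i=0, bit9=1)
  nb .#...: next=.  (t=0,i=12, bit8=0)
  nb ..###: next=#  (t=2,i=19, bit7=1)
  nb ..##.: next=#  (t=0,i=6, bit6=1)
  nb ..#.#: next=.  (t=0,i=0, bit5=0)
  nb ..#..: next=#  (t=0,i=11, bit4=1)
  nb ...##: next=.  (t=2,i=18, bit3=0)
  nb ...#.: next=#  (t=0,i=10, bit2=1)
  nb ....#: next=.  (t=0,i=19, bit1=0)
  nb .....: next=.  (t=0,i=14, bit0=0)
  bits 11111100110011011001011011010100 = 4241331924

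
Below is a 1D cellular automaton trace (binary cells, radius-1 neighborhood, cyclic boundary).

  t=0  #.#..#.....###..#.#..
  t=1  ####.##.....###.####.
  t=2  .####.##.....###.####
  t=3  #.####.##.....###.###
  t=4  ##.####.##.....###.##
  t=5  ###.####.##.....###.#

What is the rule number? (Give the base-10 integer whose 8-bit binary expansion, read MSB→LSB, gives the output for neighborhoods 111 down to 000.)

  ### -> #   bit 7 = 1  t=0,i=12
  ##. -> #   bit 6 = 1  t=0,i=13
  #.# -> #   bit 5 = 1  t=0,i=1
  #.. -> #   bit 4 = 1  t=0,i=3
  .## -> .   bit 3 = 0  t=0,i=11
  .#. -> #   bit 2 = 1  t=0,i=0
  ..# -> .   bit 1 = 0  t=0,i=4
  ... -> .   bit 0 = 0  t=0,i=7
  bits 11110100 = 244

244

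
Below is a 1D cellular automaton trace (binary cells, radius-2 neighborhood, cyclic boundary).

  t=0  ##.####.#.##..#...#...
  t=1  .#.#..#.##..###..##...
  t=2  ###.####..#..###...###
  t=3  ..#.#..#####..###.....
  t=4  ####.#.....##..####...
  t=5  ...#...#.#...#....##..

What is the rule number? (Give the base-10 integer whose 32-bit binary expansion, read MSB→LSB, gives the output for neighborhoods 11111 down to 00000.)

866479670

  nb #####: next=.  (t=2,i=0, bit31=0)
  nb ####.: next=.  (t=0,i=5, bit30=0)
  nb ###.#: next=#  (t=0,i=6, bit29=1)
  nb ###..: next=#  (t=1,i=14, bit28=1)
  nb ##.##: next=.  (t=0,i=2, bit27=0)
  nb ##.#.: next=.  (t=0,i=7, bit26=0)
  nb ##..#: next=#  (t=0,i=12, bit25=1)
  nb ##...: next=#  (t=1,i=19, bit24=1)
  nb #.###: next=#  (t=0,i=3, bit23=1)
  nb #.##.: next=.  (t=0,i=10, bit22=0)
  nb #.#.#: next=#  (t=0,i=8, bit21=1)
  nb #.#..: next=.  (t=1,i=3, bit20=0)
  nb #..##: next=.  (t=1,i=11, bit19=0)
  nb #..#.: next=#  (t=0,i=13, bit18=1)
  nb #...#: next=.  (t=0,i=16, bit17=0)
  nb #....: next=#  (t=1,i=20, bit16=1)
  nb .####: next=.  (t=0,i=4, bit15=0)
  nb .###.: next=#  (t=1,i=13, bit14=1)
  nb .##.#: next=#  (t=0,i=1, bit13=1)
  nb .##..: next=.  (t=0,i=11, bit12=0)
  nb .#.##: next=#  (t=0,i=9, bit11=1)
  nb .#.#.: next=#  (t=1,i=2, bit10=1)
  nb .#..#: next=#  (t=1,i=4, bit9=1)
  nb .#...: next=.  (t=0,i=15, bit8=0)
  nb ..###: next=.  (t=1,i=12, bit7=0)
  nb ..##.: next=.  (t=0,i=0, bit6=0)
  nb ..#.#: next=#  (t=1,i=1, bit5=1)
  nb ..#..: next=#  (t=0,i=14, bit4=1)
  nb ...##: next=.  (t=0,i=21, bit3=0)
  nb ...#.: next=#  (t=0,i=17, bit2=1)
  nb ....#: next=#  (t=1,i=21, bit1=1)
  nb .....: next=.  (t=3,i=19, bit0=0)
  bits 00110011101001010110111000110110 = 866479670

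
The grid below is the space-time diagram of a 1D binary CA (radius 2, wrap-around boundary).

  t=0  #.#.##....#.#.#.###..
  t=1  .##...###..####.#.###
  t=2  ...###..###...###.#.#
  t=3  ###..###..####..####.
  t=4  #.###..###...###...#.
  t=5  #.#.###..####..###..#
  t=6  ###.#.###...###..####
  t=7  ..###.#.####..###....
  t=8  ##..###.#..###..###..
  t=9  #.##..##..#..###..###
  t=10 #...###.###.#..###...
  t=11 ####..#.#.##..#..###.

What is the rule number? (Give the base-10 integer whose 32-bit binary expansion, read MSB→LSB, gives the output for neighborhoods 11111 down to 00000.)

934225242

  nb #####: next=.  (t=6,i=0, bit31=0)
  nb ####.: next=.  (t=1,i=13, bit30=0)
  nb ###.#: next=#  (t=1,i=14, bit29=1)
  nb ###..: next=#  (t=0,i=18, bit28=1)
  nb ##.##: next=.  (t=1,i=0, bit27=0)
  nb ##.#.: next=#  (t=1,i=15, bit26=1)
  nb ##..#: next=#  (t=0,i=19, bit25=1)
  nb ##...: next=#  (t=0,i=6, bit24=1)
  nb #.###: next=#  (t=0,i=16, bit23=1)
  nb #.##.: next=.  (t=0,i=4, bit22=0)
  nb #.#.#: next=#  (t=0,i=2, bit21=1)
  nb #.#..: next=.  (t=2,i=20, bit20=0)
  nb #..##: next=#  (t=1,i=10, bit19=1)
  nb #..#.: next=#  (t=0,i=20, bit18=1)
  nb #...#: next=#  (t=1,i=4, bit17=1)
  nb #....: next=#  (t=0,i=7, bit16=1)
  nb .####: next=.  (t=1,i=12, bit15=0)
  nb .###.: next=.  (t=0,i=17, bit14=0)
  nb .##.#: next=#  (t=5,i=0, bit13=1)
  nb .##..: next=.  (t=0,i=5, bit12=0)
  nb .#.##: next=.  (t=0,i=3, bit11=0)
  nb .#.#.: next=#  (t=0,i=1, bit10=1)
  nb .#..#: next=.  (t=8,i=9, bit9=0)
  nb .#...: next=#  (t=2,i=0, bit8=1)
  nb ..###: next=.  (t=1,i=6, bit7=0)
  nb ..##.: next=#  (t=5,i=20, bit6=1)
  nb ..#.#: next=.  (t=0,i=0, bit5=0)
  nb ..#..: next=#  (t=9,i=10, bit4=1)
  nb ...##: next=#  (t=1,i=5, bit3=1)
  nb ...#.: next=.  (t=0,i=9, bit2=0)
  nb ....#: next=#  (t=0,i=8, bit1=1)
  nb .....: next=.  (t=7,i=19, bit0=0)
  bits 00110111101011110010010101011010 = 934225242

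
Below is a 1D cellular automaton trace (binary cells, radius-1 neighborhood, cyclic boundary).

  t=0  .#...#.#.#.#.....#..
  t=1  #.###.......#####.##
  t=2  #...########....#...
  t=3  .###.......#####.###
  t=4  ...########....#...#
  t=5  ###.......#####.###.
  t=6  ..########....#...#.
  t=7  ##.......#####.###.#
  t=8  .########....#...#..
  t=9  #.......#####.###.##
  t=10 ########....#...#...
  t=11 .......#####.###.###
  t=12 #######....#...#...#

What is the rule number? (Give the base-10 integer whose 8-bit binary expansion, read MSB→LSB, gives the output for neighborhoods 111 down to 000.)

  ### -> .   bit 7 = 0  t=1,i=3
  ##. -> #   bit 6 = 1  t=1,i=0
  #.# -> .   bit 5 = 0  t=0,i=6
  #.. -> #   bit 4 = 1  t=0,i=2
  .## -> .   bit 3 = 0  t=1,i=2
  .#. -> .   bit 2 = 0  t=0,i=1
  ..# -> #   bit 1 = 1  t=0,i=0
  ... -> #   bit 0 = 1  t=0,i=3
  bits 01010011 = 83

83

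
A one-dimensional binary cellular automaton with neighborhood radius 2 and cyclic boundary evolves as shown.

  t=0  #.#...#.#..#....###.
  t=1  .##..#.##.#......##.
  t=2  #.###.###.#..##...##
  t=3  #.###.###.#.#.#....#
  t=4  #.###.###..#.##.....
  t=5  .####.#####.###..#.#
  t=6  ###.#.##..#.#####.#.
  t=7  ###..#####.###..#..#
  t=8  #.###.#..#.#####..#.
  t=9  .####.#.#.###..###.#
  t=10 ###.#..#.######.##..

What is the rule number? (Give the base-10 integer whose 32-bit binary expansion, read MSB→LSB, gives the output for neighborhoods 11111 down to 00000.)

853343237

  nb #####: next=.  (t=5,i=8, bit31=0)
  nb ####.: next=.  (t=5,i=3, bit30=0)
  nb ###.#: next=#  (t=0,i=18, bit29=1)
  nb ###..: next=#  (t=4,i=8, bit28=1)
  nb ##.##: next=.  (t=2,i=1, bit27=0)
  nb ##.#.: next=.  (t=0,i=19, bit26=0)
  nb ##..#: next=#  (t=1,i=3, bit25=1)
  nb ##...: next=.  (t=2,i=15, bit24=0)
  nb #.###: next=#  (t=2,i=2, bit23=1)
  nb #.##.: next=#  (t=1,i=7, bit22=1)
  nb #.#.#: next=.  (t=0,i=0, bit21=0)
  nb #.#..: next=#  (t=0,i=2, bit20=1)
  nb #..##: next=#  (t=1,i=0, bit19=1)
  nb #..#.: next=#  (t=0,i=10, bit18=1)
  nb #...#: next=.  (t=0,i=4, bit17=0)
  nb #....: next=.  (t=0,i=13, bit16=0)
  nb .####: next=#  (t=5,i=2, bit15=1)
  nb .###.: next=#  (t=0,i=17, bit14=1)
  nb .##.#: next=#  (t=1,i=8, bit13=1)
  nb .##..: next=#  (t=1,i=2, bit12=1)
  nb .#.##: next=#  (t=1,i=6, bit11=1)
  nb .#.#.: next=#  (t=0,i=1, bit10=1)
  nb .#..#: next=.  (t=0,i=9, bit9=0)
  nb .#...: next=.  (t=0,i=3, bit8=0)
  nb ..###: next=.  (t=0,i=16, bit7=0)
  nb ..##.: next=.  (t=1,i=1, bit6=0)
  nb ..#.#: next=.  (t=0,i=6, bit5=0)
  nb ..#..: next=.  (t=0,i=11, bit4=0)
  nb ...##: next=.  (t=0,i=15, bit3=0)
  nb ...#.: next=#  (t=0,i=5, bit2=1)
  nb ....#: next=.  (t=0,i=14, bit1=0)
  nb .....: next=#  (t=1,i=13, bit0=1)
  bits 00110010110111001111110000000101 = 853343237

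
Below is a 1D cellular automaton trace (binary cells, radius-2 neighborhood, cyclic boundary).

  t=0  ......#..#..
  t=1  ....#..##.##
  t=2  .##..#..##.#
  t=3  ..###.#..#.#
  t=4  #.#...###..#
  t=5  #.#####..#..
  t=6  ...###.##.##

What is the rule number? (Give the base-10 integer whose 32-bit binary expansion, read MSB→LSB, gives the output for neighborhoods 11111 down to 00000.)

3392648074

  nb #####: next=#  (t=5,i=4, bit31=1)
  nb ####.: next=#  (t=5,i=5, bit30=1)
  nb ###.#: next=.  (t=3,i=4, bit29=0)
  nb ###..: next=.  (t=4,i=8, bit28=0)
  nb ##.##: next=#  (t=1,i=9, bit27=1)
  nb ##.#.: next=.  (t=2,i=10, bit26=0)
  nb ##..#: next=#  (t=2,i=3, bit25=1)
  nb ##...: next=.  (t=1,i=0, bit24=0)
  nb #.###: next=.  (t=5,i=2, bit23=0)
  nb #.##.: next=.  (t=1,i=10, bit22=0)
  nb #.#.#: next=#  (t=2,i=11, bit21=1)
  nb #.#..: next=#  (t=3,i=6, bit20=1)
  nb #..##: next=.  (t=1,i=6, bit19=0)
  nb #..#.: next=#  (t=0,i=8, bit18=1)
  nb #...#: next=#  (t=4,i=4, bit17=1)
  nb #....: next=#  (t=0,i=11, bit16=1)
  nb .####: next=#  (t=5,i=3, bit15=1)
  nb .###.: next=.  (t=3,i=3, bit14=0)
  nb .##.#: next=#  (t=1,i=8, bit13=1)
  nb .##..: next=#  (t=1,i=11, bit12=1)
  nb .#.##: next=.  (t=2,i=0, bit11=0)
  nb .#.#.: next=.  (t=3,i=10, bit10=0)
  nb .#..#: next=#  (t=0,i=7, bit9=1)
  nb .#...: next=#  (t=0,i=10, bit8=1)
  nb ..###: next=#  (t=3,i=2, bit7=1)
  nb ..##.: next=.  (t=1,i=7, bit6=0)
  nb ..#.#: next=.  (t=3,i=9, bit5=0)
  nb ..#..: next=.  (t=0,i=6, bit4=0)
  nb ...##: next=#  (t=4,i=5, bit3=1)
  nb ...#.: next=.  (t=0,i=5, bit2=0)
  nb ....#: next=#  (t=0,i=4, bit1=1)
  nb .....: next=.  (t=0,i=0, bit0=0)
  bits 11001010001101111011001110001010 = 3392648074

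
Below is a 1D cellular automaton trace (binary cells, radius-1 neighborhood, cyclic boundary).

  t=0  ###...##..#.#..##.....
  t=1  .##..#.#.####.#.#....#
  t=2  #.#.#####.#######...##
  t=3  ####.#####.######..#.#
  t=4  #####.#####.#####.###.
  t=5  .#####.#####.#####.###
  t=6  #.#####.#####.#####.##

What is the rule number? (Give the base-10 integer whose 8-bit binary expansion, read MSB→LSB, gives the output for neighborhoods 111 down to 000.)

  [7] ### => #  t=0,i=1
  [6] ##. => #  t=0,i=2
  [5] #.# => #  t=0,i=11
  [4] #.. => .  t=0,i=3
  [3] .## => .  t=0,i=0
  [2] .#. => #  t=0,i=10
  [1] ..# => #  t=0,i=5
  [0] ... => .  t=0,i=4
  bits 11100110 = 230

230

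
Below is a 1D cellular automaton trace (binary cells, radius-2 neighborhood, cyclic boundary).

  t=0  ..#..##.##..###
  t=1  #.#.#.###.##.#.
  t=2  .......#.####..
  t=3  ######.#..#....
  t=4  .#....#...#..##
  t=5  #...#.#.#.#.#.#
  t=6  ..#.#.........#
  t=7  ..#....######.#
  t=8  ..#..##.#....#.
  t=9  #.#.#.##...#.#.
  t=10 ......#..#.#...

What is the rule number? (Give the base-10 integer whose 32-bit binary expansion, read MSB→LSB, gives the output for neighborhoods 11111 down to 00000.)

  [31] ##### => .  t=3,i=2
  [30] ####. => .  t=2,i=11
  [29] ###.# => .  t=1,i=8
  [28] ###.. => .  t=0,i=14
  [27] ##.## => #  t=0,i=7
  [26] ##.#. => #  t=1,i=12
  [25] ##..# => #  t=0,i=0
  [24] ##... => .  t=2,i=13
  [23] #.### => .  t=1,i=6
  [22] #.##. => #  t=0,i=8
  [21] #.#.# => .  t=1,i=0
  [20] #.#.. => .  t=3,i=7
  [19] #..## => #  t=0,i=4
  [18] #..#. => .  t=0,i=1
  [17] #...# => #  t=4,i=8
  [16] #.... => .  t=2,i=14
  [15] .#### => #  t=2,i=10
  [14] .###. => #  t=0,i=13
  [13] .##.# => #  t=0,i=6
  [12] .##.. => .  t=0,i=9
  [11] .#.## => .  t=1,i=5
  [10] .#.#. => .  t=1,i=1
  [9] .#..# => .  t=0,i=3
  [8] .#... => .  t=3,i=11
  [7] ..### => .  t=0,i=12
  [6] ..##. => .  t=0,i=5
  [5] ..#.# => #  t=2,i=7
  [4] ..#.. => #  t=0,i=2
  [3] ...## => #  t=3,i=14
  [2] ...#. => .  t=2,i=6
  [1] ....# => #  t=2,i=5
  [0] ..... => #  t=2,i=0
  bits 00001110010010101110000000111011 = 239788091

239788091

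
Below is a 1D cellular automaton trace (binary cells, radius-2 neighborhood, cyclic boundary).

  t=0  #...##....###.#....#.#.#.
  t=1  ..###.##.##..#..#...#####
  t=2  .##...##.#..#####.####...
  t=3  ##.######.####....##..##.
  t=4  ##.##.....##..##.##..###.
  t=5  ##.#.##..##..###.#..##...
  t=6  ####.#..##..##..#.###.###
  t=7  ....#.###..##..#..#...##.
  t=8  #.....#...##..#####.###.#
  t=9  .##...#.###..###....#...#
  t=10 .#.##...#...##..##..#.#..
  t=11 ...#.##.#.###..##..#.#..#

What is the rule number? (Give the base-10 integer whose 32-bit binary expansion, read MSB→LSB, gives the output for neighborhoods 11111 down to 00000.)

  ##### -> .   bit 31 = 0  t=1,i=22
  ####. -> .   bit 30 = 0  t=1,i=23
  ###.# -> .   bit 29 = 0  t=0,i=12
  ###.. -> .   bit 28 = 0  t=1,i=24
  ##.## -> .   bit 27 = 0  t=1,i=5
  ##.#. -> #   bit 26 = 1  t=0,i=13
  ##..# -> .   bit 25 = 0  t=1,i=0
  ##... -> #   bit 24 = 1  t=0,i=6
  #.### -> #   bit 23 = 1  t=2,i=18
  #.##. -> #   bit 22 = 1  t=1,i=6
  #.#.# -> #   bit 21 = 1  t=0,i=21
  #.#.. -> .   bit 20 = 0  t=0,i=0
  #..## -> #   bit 19 = 1  t=1,i=1
  #..#. -> #   bit 18 = 1  t=1,i=12
  #...# -> #   bit 17 = 1  t=0,i=2
  #.... -> #   bit 16 = 1  t=0,i=7
  .#### -> #   bit 15 = 1  t=1,i=21
  .###. -> .   bit 14 = 0  t=0,i=11
  .##.# -> #   bit 13 = 1  t=1,i=7
  .##.. -> .   bit 12 = 0  t=0,i=5
  .#.## -> .   bit 11 = 0  t=5,i=4
  .#.#. -> #   bit 10 = 1  t=0,i=20
  .#..# -> #   bit 9 = 1  t=1,i=14
  .#... -> .   bit 8 = 0  t=0,i=1
  ..### -> #   bit 7 = 1  t=0,i=10
  ..##. -> #   bit 6 = 1  t=0,i=4
  ..#.# -> .   bit 5 = 0  t=0,i=19
  ..#.. -> #   bit 4 = 1  t=1,i=13
  ...## -> #   bit 3 = 1  t=0,i=3
  ...#. -> .   bit 2 = 0  t=0,i=18
  ....# -> .   bit 1 = 0  t=0,i=8
  ..... -> .   bit 0 = 0  t=4,i=7
  bits 00000101111011111010011011011000 = 99591896

99591896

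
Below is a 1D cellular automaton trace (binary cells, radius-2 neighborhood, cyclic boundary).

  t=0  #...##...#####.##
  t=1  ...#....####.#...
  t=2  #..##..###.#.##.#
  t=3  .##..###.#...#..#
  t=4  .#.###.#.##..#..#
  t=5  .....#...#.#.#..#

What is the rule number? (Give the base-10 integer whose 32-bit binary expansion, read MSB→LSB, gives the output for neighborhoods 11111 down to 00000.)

2723709369

  #####|#  b31=1 t=0,i=11
  ####.|.  b30=0 t=0,i=12
  ###.#|#  b29=1 t=0,i=13
  ###..|.  b28=0 t=0,i=0
  ##.##|.  b27=0 t=0,i=14
  ##.#.|.  b26=0 t=1,i=12
  ##..#|#  b25=1 t=2,i=1
  ##...|.  b24=0 t=0,i=1
  #.###|.  b23=0 t=0,i=15
  #.##.|#  b22=1 t=2,i=13
  #.#.#|.  b21=0 t=2,i=11
  #.#..|#  b20=1 t=1,i=13
  #..##|#  b19=1 t=2,i=2
  #..#.|.  b18=0 t=3,i=15
  #...#|.  b17=0 t=0,i=2
  #....|.  b16=0 t=1,i=5
  .####|#  b15=1 t=0,i=10
  .###.|.  b14=0 t=0,i=16
  .##.#|.  b13=0 t=2,i=14
  .##..|.  b12=0 t=0,i=5
  .#.##|.  b11=0 t=2,i=12
  .#.#.|.  b10=0 t=4,i=0
  .#..#|.  b9=0 t=3,i=14
  .#...|#  b8=1 t=1,i=4
  ..###|#  b7=1 t=0,i=9
  ..##.|.  b6=0 t=0,i=4
  ..#.#|#  b5=1 t=3,i=16
  ..#..|#  b4=1 t=1,i=3
  ...##|#  b3=1 t=0,i=3
  ...#.|.  b2=0 t=1,i=2
  ....#|.  b1=0 t=1,i=1
  .....|#  b0=1 t=1,i=0
  bits 10100010010110001000000110111001 = 2723709369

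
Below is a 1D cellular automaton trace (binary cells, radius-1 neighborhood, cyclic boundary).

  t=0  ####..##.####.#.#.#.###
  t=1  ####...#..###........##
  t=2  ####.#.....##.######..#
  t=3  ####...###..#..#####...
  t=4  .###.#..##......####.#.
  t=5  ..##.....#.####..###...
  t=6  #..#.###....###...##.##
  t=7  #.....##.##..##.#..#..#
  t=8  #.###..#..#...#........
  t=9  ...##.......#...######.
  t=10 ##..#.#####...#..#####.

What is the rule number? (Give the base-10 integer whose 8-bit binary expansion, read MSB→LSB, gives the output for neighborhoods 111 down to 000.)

  [7] ### => #  t=0,i=0
  [6] ##. => #  t=0,i=3
  [5] #.# => .  t=0,i=8
  [4] #.. => .  t=0,i=4
  [3] .## => .  t=0,i=6
  [2] .#. => .  t=0,i=14
  [1] ..# => .  t=0,i=5
  [0] ... => #  t=1,i=5
  bits 11000001 = 193

193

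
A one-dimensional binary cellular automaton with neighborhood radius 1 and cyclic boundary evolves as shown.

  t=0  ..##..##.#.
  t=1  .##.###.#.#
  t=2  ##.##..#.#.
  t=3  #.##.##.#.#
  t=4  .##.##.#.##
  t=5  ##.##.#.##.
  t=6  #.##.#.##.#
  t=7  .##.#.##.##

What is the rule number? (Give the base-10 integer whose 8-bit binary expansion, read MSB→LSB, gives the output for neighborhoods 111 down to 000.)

58

  [7] ### => .  t=1,i=5
  [6] ##. => .  t=0,i=3
  [5] #.# => #  t=0,i=8
  [4] #.. => #  t=0,i=4
  [3] .## => #  t=0,i=2
  [2] .#. => .  t=0,i=9
  [1] ..# => #  t=0,i=1
  [0] ... => .  t=0,i=0
  bits 00111010 = 58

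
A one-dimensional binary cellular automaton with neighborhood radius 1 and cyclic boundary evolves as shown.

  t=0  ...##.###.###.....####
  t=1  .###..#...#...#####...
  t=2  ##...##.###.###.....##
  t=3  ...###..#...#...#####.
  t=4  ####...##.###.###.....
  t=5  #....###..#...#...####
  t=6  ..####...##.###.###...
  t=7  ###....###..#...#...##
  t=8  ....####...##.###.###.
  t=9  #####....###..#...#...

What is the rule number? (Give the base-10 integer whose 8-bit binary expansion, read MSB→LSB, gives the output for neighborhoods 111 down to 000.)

15

  [7] ### => .  t=0,i=7
  [6] ##. => .  t=0,i=4
  [5] #.# => .  t=0,i=5
  [4] #.. => .  t=0,i=0
  [3] .## => #  t=0,i=3
  [2] .#. => #  t=1,i=6
  [1] ..# => #  t=0,i=2
  [0] ... => #  t=0,i=1
  bits 00001111 = 15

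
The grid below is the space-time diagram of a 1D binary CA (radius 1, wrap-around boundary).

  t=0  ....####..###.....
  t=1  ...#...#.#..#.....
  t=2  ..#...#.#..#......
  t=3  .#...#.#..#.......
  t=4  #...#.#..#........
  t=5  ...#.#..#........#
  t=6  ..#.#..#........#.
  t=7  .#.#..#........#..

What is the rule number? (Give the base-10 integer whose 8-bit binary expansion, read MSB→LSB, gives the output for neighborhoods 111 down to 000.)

98

  [7] ### => .  t=0,i=5
  [6] ##. => #  t=0,i=7
  [5] #.# => #  t=1,i=8
  [4] #.. => .  t=0,i=8
  [3] .## => .  t=0,i=4
  [2] .#. => .  t=1,i=3
  [1] ..# => #  t=0,i=3
  [0] ... => .  t=0,i=0
  bits 01100010 = 98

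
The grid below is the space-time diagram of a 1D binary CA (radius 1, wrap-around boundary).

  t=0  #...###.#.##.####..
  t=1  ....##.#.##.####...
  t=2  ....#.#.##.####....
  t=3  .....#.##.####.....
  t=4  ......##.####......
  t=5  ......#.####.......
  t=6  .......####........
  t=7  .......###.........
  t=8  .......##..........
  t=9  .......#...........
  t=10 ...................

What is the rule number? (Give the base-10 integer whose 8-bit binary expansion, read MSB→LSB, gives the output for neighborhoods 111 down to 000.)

  ### -> #   bit 7 = 1  t=0,i=5
  ##. -> .   bit 6 = 0  t=0,i=6
  #.# -> #   bit 5 = 1  t=0,i=7
  #.. -> .   bit 4 = 0  t=0,i=1
  .## -> #   bit 3 = 1  t=0,i=4
  .#. -> .   bit 2 = 0  t=0,i=0
  ..# -> .   bit 1 = 0  t=0,i=3
  ... -> .   bit 0 = 0  t=0,i=2
  bits 10101000 = 168

168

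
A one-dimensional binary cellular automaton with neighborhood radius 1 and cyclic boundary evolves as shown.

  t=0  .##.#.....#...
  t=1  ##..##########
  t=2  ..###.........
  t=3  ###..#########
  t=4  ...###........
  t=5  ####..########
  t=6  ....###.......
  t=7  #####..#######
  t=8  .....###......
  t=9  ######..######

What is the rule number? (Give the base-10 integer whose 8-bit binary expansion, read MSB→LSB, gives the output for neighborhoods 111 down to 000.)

  [7] ### => .  t=1,i=0
  [6] ##. => .  t=0,i=2
  [5] #.# => .  t=0,i=3
  [4] #.. => #  t=0,i=5
  [3] .## => #  t=0,i=1
  [2] .#. => #  t=0,i=4
  [1] ..# => #  t=0,i=0
  [0] ... => #  t=0,i=6
  bits 00011111 = 31

31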